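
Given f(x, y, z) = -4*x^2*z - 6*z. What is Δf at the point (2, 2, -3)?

24

∂²f/∂x² = -8*z
∂²f/∂y² = 0
∂²f/∂z² = 0
∇²f = -8*z
At (2, 2, -3): 24.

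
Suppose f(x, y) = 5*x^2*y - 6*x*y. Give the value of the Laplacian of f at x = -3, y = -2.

-20

∂²f/∂x² = 10*y
∂²f/∂y² = 0
∇²f = 10*y
At (-3, -2): -20.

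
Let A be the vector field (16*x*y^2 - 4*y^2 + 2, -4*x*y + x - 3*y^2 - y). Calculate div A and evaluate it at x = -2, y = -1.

∂A₁/∂x = 16*y^2
∂A₂/∂y = -4*x - 6*y - 1
∇·A = -4*x + 16*y^2 - 6*y - 1
At (-2, -1): 29.

29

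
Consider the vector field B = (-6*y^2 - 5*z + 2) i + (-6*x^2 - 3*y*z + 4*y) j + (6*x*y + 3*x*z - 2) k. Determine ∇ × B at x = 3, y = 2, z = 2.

(24, -23, -12)

(∇×B)₁ = ∂B₃/∂y − ∂B₂/∂z = 6*x + 3*y
(∇×B)₂ = ∂B₁/∂z − ∂B₃/∂x = -6*y - 3*z - 5
(∇×B)₃ = ∂B₂/∂x − ∂B₁/∂y = -12*x + 12*y
∇×B = (6*x + 3*y, -6*y - 3*z - 5, -12*x + 12*y)
At (3, 2, 2): (24, -23, -12).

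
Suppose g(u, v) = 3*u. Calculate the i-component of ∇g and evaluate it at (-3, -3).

(∇g)_1 = ∂g/∂u = 3
At (-3, -3): 3.

3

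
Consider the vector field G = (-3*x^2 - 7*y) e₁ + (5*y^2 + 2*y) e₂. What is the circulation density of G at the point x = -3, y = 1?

∂G₂/∂x = 0
∂G₁/∂y = -7
Scalar curl = 7
At (-3, 1): 7.

7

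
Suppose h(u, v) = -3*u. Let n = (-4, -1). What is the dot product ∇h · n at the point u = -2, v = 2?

∂h/∂u = -3
∂h/∂v = 0
∇h at (-2, 2) = (-3, 0)
∇h · n = (-3)(-4) + (0)(-1) = 12

12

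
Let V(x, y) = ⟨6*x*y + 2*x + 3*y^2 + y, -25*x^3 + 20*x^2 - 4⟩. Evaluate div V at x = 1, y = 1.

∂V₁/∂x = 6*y + 2
∂V₂/∂y = 0
∇·V = 6*y + 2
At (1, 1): 8.

8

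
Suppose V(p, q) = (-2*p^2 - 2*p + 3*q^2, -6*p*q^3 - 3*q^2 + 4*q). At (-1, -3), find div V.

∂V₁/∂p = -4*p - 2
∂V₂/∂q = -18*p*q^2 - 6*q + 4
∇·V = -18*p*q^2 - 4*p - 6*q + 2
At (-1, -3): 186.

186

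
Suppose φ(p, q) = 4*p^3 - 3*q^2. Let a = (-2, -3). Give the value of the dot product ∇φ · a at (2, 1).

-78

∂φ/∂p = 12*p^2
∂φ/∂q = -6*q
∇φ at (2, 1) = (48, -6)
∇φ · a = (48)(-2) + (-6)(-3) = -78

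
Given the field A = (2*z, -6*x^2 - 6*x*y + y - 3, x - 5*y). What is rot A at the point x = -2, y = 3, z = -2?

(∇×A)₁ = ∂A₃/∂y − ∂A₂/∂z = -5
(∇×A)₂ = ∂A₁/∂z − ∂A₃/∂x = 1
(∇×A)₃ = ∂A₂/∂x − ∂A₁/∂y = -12*x - 6*y
∇×A = (-5, 1, -12*x - 6*y)
At (-2, 3, -2): (-5, 1, 6).

(-5, 1, 6)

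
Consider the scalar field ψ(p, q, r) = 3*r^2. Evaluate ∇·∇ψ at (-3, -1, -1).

∂²ψ/∂p² = 0
∂²ψ/∂q² = 0
∂²ψ/∂r² = 6
∇²ψ = 6
At (-3, -1, -1): 6.

6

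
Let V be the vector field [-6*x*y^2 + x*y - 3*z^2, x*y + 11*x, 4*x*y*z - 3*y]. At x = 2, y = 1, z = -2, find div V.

5

∂V₁/∂x = -6*y^2 + y
∂V₂/∂y = x
∂V₃/∂z = 4*x*y
∇·V = 4*x*y + x - 6*y^2 + y
At (2, 1, -2): 5.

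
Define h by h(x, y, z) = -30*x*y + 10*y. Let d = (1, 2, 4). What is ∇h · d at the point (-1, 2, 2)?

∂h/∂x = -30*y
∂h/∂y = -30*x + 10
∂h/∂z = 0
∇h at (-1, 2, 2) = (-60, 40, 0)
∇h · d = (-60)(1) + (40)(2) + (0)(4) = 20

20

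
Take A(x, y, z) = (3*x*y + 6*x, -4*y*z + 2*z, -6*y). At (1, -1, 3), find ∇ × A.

(-12, 0, -3)

(∇×A)₁ = ∂A₃/∂y − ∂A₂/∂z = 4*y - 8
(∇×A)₂ = ∂A₁/∂z − ∂A₃/∂x = 0
(∇×A)₃ = ∂A₂/∂x − ∂A₁/∂y = -3*x
∇×A = (4*y - 8, 0, -3*x)
At (1, -1, 3): (-12, 0, -3).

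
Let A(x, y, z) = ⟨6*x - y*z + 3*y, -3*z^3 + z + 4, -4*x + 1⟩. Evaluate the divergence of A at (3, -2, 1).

6

∂A₁/∂x = 6
∂A₂/∂y = 0
∂A₃/∂z = 0
∇·A = 6
At (3, -2, 1): 6.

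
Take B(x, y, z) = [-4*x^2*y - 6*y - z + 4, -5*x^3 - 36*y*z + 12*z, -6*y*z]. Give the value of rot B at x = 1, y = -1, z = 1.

(-54, -1, -5)

(∇×B)₁ = ∂B₃/∂y − ∂B₂/∂z = 36*y - 6*z - 12
(∇×B)₂ = ∂B₁/∂z − ∂B₃/∂x = -1
(∇×B)₃ = ∂B₂/∂x − ∂B₁/∂y = -11*x^2 + 6
∇×B = (36*y - 6*z - 12, -1, -11*x^2 + 6)
At (1, -1, 1): (-54, -1, -5).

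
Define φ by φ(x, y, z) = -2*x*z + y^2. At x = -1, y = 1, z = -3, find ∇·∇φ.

2

∂²φ/∂x² = 0
∂²φ/∂y² = 2
∂²φ/∂z² = 0
∇²φ = 2
At (-1, 1, -3): 2.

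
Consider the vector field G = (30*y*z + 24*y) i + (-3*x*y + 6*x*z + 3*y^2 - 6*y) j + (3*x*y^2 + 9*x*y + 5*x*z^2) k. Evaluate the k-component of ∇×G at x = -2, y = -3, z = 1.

-39

(∇×G)_3 = ∂G₂/∂x − ∂G₁/∂y
= -3*y + 6*z − (30*z + 24)
= -3*y - 24*z - 24
At (-2, -3, 1): -39.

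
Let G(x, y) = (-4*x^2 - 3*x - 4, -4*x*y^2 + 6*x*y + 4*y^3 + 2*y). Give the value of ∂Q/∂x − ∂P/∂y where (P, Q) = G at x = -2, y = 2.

-4

∂G₂/∂x = -4*y^2 + 6*y
∂G₁/∂y = 0
Scalar curl = -4*y^2 + 6*y
At (-2, 2): -4.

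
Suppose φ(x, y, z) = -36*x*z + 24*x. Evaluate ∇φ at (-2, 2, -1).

(60, 0, 72)

∂φ/∂x = -36*z + 24
∂φ/∂y = 0
∂φ/∂z = -36*x
∇φ = (-36*z + 24, 0, -36*x)
At (-2, 2, -1): (60, 0, 72).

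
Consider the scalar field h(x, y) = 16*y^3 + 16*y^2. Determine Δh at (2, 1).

∂²h/∂x² = 0
∂²h/∂y² = 32*(3*y + 1)
∇²h = 96*y + 32
At (2, 1): 128.

128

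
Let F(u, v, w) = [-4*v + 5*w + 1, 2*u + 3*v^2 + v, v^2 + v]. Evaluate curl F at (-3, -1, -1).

(∇×F)₁ = ∂F₃/∂v − ∂F₂/∂w = 2*v + 1
(∇×F)₂ = ∂F₁/∂w − ∂F₃/∂u = 5
(∇×F)₃ = ∂F₂/∂u − ∂F₁/∂v = 6
∇×F = (2*v + 1, 5, 6)
At (-3, -1, -1): (-1, 5, 6).

(-1, 5, 6)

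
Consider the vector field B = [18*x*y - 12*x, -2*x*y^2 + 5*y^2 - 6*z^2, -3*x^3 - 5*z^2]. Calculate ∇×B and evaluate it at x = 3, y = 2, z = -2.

(-24, 81, -62)

(∇×B)₁ = ∂B₃/∂y − ∂B₂/∂z = 12*z
(∇×B)₂ = ∂B₁/∂z − ∂B₃/∂x = 9*x^2
(∇×B)₃ = ∂B₂/∂x − ∂B₁/∂y = -18*x - 2*y^2
∇×B = (12*z, 9*x^2, -18*x - 2*y^2)
At (3, 2, -2): (-24, 81, -62).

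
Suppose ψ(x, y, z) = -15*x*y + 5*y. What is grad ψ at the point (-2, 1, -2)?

(-15, 35, 0)

∂ψ/∂x = -15*y
∂ψ/∂y = -15*x + 5
∂ψ/∂z = 0
∇ψ = (-15*y, -15*x + 5, 0)
At (-2, 1, -2): (-15, 35, 0).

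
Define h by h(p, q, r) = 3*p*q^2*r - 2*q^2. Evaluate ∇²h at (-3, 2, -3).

50

∂²h/∂p² = 0
∂²h/∂q² = 2*(3*p*r - 2)
∂²h/∂r² = 0
∇²h = 6*p*r - 4
At (-3, 2, -3): 50.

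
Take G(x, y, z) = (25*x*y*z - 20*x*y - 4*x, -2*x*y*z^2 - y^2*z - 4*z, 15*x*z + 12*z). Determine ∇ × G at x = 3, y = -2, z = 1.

(-16, -165, -11)

(∇×G)₁ = ∂G₃/∂y − ∂G₂/∂z = 4*x*y*z + y^2 + 4
(∇×G)₂ = ∂G₁/∂z − ∂G₃/∂x = 25*x*y - 15*z
(∇×G)₃ = ∂G₂/∂x − ∂G₁/∂y = -25*x*z + 20*x - 2*y*z^2
∇×G = (4*x*y*z + y^2 + 4, 25*x*y - 15*z, -25*x*z + 20*x - 2*y*z^2)
At (3, -2, 1): (-16, -165, -11).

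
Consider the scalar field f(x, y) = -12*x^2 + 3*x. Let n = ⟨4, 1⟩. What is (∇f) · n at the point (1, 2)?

-84

∂f/∂x = -24*x + 3
∂f/∂y = 0
∇f at (1, 2) = (-21, 0)
∇f · n = (-21)(4) + (0)(1) = -84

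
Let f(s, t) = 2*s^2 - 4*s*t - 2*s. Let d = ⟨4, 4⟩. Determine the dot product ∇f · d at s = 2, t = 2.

-40

∂f/∂s = 4*s - 4*t - 2
∂f/∂t = -4*s
∇f at (2, 2) = (-2, -8)
∇f · d = (-2)(4) + (-8)(4) = -40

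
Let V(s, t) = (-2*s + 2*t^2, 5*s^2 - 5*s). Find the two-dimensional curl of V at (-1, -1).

-11

∂V₂/∂s = 10*s - 5
∂V₁/∂t = 4*t
Scalar curl = 10*s - 4*t - 5
At (-1, -1): -11.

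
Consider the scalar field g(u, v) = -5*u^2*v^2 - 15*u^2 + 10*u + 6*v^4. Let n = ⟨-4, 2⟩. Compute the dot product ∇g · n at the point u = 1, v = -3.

∂g/∂u = -10*u*v^2 - 30*u + 10
∂g/∂v = -10*u^2*v + 24*v^3
∇g at (1, -3) = (-110, -618)
∇g · n = (-110)(-4) + (-618)(2) = -796

-796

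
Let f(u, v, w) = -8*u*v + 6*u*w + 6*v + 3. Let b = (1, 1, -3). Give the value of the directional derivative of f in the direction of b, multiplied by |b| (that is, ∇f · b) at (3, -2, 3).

∂f/∂u = -8*v + 6*w
∂f/∂v = -8*u + 6
∂f/∂w = 6*u
∇f at (3, -2, 3) = (34, -18, 18)
∇f · b = (34)(1) + (-18)(1) + (18)(-3) = -38

-38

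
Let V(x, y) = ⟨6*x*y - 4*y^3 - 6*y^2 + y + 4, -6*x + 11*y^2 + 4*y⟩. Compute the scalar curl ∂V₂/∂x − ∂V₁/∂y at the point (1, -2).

∂V₂/∂x = -6
∂V₁/∂y = 6*x - 12*y^2 - 12*y + 1
Scalar curl = -6*x + 12*y^2 + 12*y - 7
At (1, -2): 11.

11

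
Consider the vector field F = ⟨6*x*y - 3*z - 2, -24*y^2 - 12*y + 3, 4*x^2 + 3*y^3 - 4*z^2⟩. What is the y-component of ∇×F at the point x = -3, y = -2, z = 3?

21

(∇×F)_2 = ∂F₁/∂z − ∂F₃/∂x
= -3 − (8*x)
= -8*x - 3
At (-3, -2, 3): 21.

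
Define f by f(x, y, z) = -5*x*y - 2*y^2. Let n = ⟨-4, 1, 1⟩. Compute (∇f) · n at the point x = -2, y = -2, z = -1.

-22

∂f/∂x = -5*y
∂f/∂y = -5*x - 4*y
∂f/∂z = 0
∇f at (-2, -2, -1) = (10, 18, 0)
∇f · n = (10)(-4) + (18)(1) + (0)(1) = -22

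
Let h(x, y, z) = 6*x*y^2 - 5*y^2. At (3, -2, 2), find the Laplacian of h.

∂²h/∂x² = 0
∂²h/∂y² = 2*(6*x - 5)
∂²h/∂z² = 0
∇²h = 12*x - 10
At (3, -2, 2): 26.

26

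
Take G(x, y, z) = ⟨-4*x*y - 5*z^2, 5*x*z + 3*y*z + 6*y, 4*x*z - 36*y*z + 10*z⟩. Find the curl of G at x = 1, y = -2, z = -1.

(∇×G)₁ = ∂G₃/∂y − ∂G₂/∂z = -5*x - 3*y - 36*z
(∇×G)₂ = ∂G₁/∂z − ∂G₃/∂x = -14*z
(∇×G)₃ = ∂G₂/∂x − ∂G₁/∂y = 4*x + 5*z
∇×G = (-5*x - 3*y - 36*z, -14*z, 4*x + 5*z)
At (1, -2, -1): (37, 14, -1).

(37, 14, -1)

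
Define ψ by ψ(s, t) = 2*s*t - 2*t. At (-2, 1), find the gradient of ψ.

(2, -6)

∂ψ/∂s = 2*t
∂ψ/∂t = 2*s - 2
∇ψ = (2*t, 2*s - 2)
At (-2, 1): (2, -6).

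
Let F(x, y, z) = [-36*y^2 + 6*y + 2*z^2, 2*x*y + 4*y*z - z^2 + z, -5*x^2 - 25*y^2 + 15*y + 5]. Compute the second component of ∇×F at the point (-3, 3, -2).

-38

(∇×F)_2 = ∂F₁/∂z − ∂F₃/∂x
= 4*z − (-10*x)
= 10*x + 4*z
At (-3, 3, -2): -38.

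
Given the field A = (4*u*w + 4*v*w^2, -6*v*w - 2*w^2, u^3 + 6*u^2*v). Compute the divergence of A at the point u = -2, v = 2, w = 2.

-4

∂A₁/∂u = 4*w
∂A₂/∂v = -6*w
∂A₃/∂w = 0
∇·A = -2*w
At (-2, 2, 2): -4.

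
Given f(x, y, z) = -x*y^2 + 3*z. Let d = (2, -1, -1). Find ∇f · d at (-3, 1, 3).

-11

∂f/∂x = -y^2
∂f/∂y = -2*x*y
∂f/∂z = 3
∇f at (-3, 1, 3) = (-1, 6, 3)
∇f · d = (-1)(2) + (6)(-1) + (3)(-1) = -11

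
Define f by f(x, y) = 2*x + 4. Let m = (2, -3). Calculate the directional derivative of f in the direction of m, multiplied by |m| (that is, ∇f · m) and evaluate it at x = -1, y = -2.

∂f/∂x = 2
∂f/∂y = 0
∇f at (-1, -2) = (2, 0)
∇f · m = (2)(2) + (0)(-3) = 4

4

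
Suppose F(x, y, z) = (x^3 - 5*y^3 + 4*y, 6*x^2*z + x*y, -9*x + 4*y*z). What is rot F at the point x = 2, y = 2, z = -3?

(-36, 9, -14)

(∇×F)₁ = ∂F₃/∂y − ∂F₂/∂z = -6*x^2 + 4*z
(∇×F)₂ = ∂F₁/∂z − ∂F₃/∂x = 9
(∇×F)₃ = ∂F₂/∂x − ∂F₁/∂y = 12*x*z + 15*y^2 + y - 4
∇×F = (-6*x^2 + 4*z, 9, 12*x*z + 15*y^2 + y - 4)
At (2, 2, -3): (-36, 9, -14).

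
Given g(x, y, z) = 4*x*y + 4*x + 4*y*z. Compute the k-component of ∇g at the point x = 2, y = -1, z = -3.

-4

(∇g)_3 = ∂g/∂z = 4*y
At (2, -1, -3): -4.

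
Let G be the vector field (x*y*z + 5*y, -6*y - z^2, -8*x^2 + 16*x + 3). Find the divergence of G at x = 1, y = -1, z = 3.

-9

∂G₁/∂x = y*z
∂G₂/∂y = -6
∂G₃/∂z = 0
∇·G = y*z - 6
At (1, -1, 3): -9.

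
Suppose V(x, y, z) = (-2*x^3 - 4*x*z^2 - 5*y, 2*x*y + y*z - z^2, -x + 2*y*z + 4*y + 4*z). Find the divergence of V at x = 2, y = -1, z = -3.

∂V₁/∂x = -6*x^2 - 4*z^2
∂V₂/∂y = 2*x + z
∂V₃/∂z = 2*y + 4
∇·V = -6*x^2 + 2*x + 2*y - 4*z^2 + z + 4
At (2, -1, -3): -57.

-57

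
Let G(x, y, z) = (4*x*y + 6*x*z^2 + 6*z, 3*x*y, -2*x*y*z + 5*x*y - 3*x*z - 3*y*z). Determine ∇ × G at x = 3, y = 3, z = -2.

(33, -99, -3)

(∇×G)₁ = ∂G₃/∂y − ∂G₂/∂z = -2*x*z + 5*x - 3*z
(∇×G)₂ = ∂G₁/∂z − ∂G₃/∂x = 12*x*z + 2*y*z - 5*y + 3*z + 6
(∇×G)₃ = ∂G₂/∂x − ∂G₁/∂y = -4*x + 3*y
∇×G = (-2*x*z + 5*x - 3*z, 12*x*z + 2*y*z - 5*y + 3*z + 6, -4*x + 3*y)
At (3, 3, -2): (33, -99, -3).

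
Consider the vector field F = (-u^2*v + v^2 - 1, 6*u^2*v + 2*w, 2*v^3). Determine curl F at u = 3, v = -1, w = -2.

(4, 0, -25)

(∇×F)₁ = ∂F₃/∂v − ∂F₂/∂w = 6*v^2 - 2
(∇×F)₂ = ∂F₁/∂w − ∂F₃/∂u = 0
(∇×F)₃ = ∂F₂/∂u − ∂F₁/∂v = u^2 + 12*u*v - 2*v
∇×F = (6*v^2 - 2, 0, u^2 + 12*u*v - 2*v)
At (3, -1, -2): (4, 0, -25).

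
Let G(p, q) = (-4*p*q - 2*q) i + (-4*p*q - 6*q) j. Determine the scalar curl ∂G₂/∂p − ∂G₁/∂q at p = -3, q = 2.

-18

∂G₂/∂p = -4*q
∂G₁/∂q = -4*p - 2
Scalar curl = 4*p - 4*q + 2
At (-3, 2): -18.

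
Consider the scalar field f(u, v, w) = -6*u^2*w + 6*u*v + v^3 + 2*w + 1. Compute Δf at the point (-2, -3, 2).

-42

∂²f/∂u² = -12*w
∂²f/∂v² = 6*v
∂²f/∂w² = 0
∇²f = 6*v - 12*w
At (-2, -3, 2): -42.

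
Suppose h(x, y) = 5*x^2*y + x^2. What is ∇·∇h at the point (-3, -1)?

-8

∂²h/∂x² = 2*(5*y + 1)
∂²h/∂y² = 0
∇²h = 10*y + 2
At (-3, -1): -8.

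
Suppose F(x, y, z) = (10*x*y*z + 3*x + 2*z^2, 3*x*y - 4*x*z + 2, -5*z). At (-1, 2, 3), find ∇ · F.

55

∂F₁/∂x = 10*y*z + 3
∂F₂/∂y = 3*x
∂F₃/∂z = -5
∇·F = 3*x + 10*y*z - 2
At (-1, 2, 3): 55.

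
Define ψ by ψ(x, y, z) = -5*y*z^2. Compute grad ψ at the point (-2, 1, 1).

∂ψ/∂x = 0
∂ψ/∂y = -5*z^2
∂ψ/∂z = -10*y*z
∇ψ = (0, -5*z^2, -10*y*z)
At (-2, 1, 1): (0, -5, -10).

(0, -5, -10)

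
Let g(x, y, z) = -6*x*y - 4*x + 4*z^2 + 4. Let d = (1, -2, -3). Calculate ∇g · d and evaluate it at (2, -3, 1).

∂g/∂x = -6*y - 4
∂g/∂y = -6*x
∂g/∂z = 8*z
∇g at (2, -3, 1) = (14, -12, 8)
∇g · d = (14)(1) + (-12)(-2) + (8)(-3) = 14

14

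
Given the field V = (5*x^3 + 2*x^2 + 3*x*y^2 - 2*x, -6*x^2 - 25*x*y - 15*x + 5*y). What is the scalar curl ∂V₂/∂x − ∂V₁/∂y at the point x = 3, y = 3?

-180

∂V₂/∂x = -12*x - 25*y - 15
∂V₁/∂y = 6*x*y
Scalar curl = -6*x*y - 12*x - 25*y - 15
At (3, 3): -180.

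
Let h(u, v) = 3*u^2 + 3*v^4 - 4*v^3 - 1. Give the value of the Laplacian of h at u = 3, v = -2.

∂²h/∂u² = 6
∂²h/∂v² = 12*v*(3*v - 2)
∇²h = 36*v^2 - 24*v + 6
At (3, -2): 198.

198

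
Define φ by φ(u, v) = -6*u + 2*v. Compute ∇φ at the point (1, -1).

(-6, 2)

∂φ/∂u = -6
∂φ/∂v = 2
∇φ = (-6, 2)
At (1, -1): (-6, 2).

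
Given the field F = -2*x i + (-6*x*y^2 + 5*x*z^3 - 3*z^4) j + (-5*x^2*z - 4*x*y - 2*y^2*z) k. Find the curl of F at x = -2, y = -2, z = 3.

(626, -68, 111)

(∇×F)₁ = ∂F₃/∂y − ∂F₂/∂z = -15*x*z^2 - 4*x - 4*y*z + 12*z^3
(∇×F)₂ = ∂F₁/∂z − ∂F₃/∂x = 10*x*z + 4*y
(∇×F)₃ = ∂F₂/∂x − ∂F₁/∂y = -6*y^2 + 5*z^3
∇×F = (-15*x*z^2 - 4*x - 4*y*z + 12*z^3, 10*x*z + 4*y, -6*y^2 + 5*z^3)
At (-2, -2, 3): (626, -68, 111).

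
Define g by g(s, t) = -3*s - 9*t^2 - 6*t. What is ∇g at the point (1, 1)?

∂g/∂s = -3
∂g/∂t = -18*t - 6
∇g = (-3, -18*t - 6)
At (1, 1): (-3, -24).

(-3, -24)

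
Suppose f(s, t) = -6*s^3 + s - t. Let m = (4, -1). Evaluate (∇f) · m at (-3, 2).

-643

∂f/∂s = -18*s^2 + 1
∂f/∂t = -1
∇f at (-3, 2) = (-161, -1)
∇f · m = (-161)(4) + (-1)(-1) = -643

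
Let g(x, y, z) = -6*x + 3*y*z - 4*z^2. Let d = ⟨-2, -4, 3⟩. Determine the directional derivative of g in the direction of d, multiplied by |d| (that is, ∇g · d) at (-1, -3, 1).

-51

∂g/∂x = -6
∂g/∂y = 3*z
∂g/∂z = 3*y - 8*z
∇g at (-1, -3, 1) = (-6, 3, -17)
∇g · d = (-6)(-2) + (3)(-4) + (-17)(3) = -51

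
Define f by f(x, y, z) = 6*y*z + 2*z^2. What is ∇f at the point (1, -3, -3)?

∂f/∂x = 0
∂f/∂y = 6*z
∂f/∂z = 6*y + 4*z
∇f = (0, 6*z, 6*y + 4*z)
At (1, -3, -3): (0, -18, -30).

(0, -18, -30)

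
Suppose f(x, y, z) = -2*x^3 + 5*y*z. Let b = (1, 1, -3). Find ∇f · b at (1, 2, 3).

∂f/∂x = -6*x^2
∂f/∂y = 5*z
∂f/∂z = 5*y
∇f at (1, 2, 3) = (-6, 15, 10)
∇f · b = (-6)(1) + (15)(1) + (10)(-3) = -21

-21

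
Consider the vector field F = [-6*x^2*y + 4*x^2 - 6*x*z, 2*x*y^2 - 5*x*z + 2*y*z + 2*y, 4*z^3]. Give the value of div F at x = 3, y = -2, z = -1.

∂F₁/∂x = -12*x*y + 8*x - 6*z
∂F₂/∂y = 4*x*y + 2*z + 2
∂F₃/∂z = 12*z^2
∇·F = -8*x*y + 8*x + 12*z^2 - 4*z + 2
At (3, -2, -1): 90.

90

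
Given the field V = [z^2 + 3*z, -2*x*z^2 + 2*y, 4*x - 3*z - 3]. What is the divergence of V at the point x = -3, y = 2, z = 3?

-1

∂V₁/∂x = 0
∂V₂/∂y = 2
∂V₃/∂z = -3
∇·V = -1
At (-3, 2, 3): -1.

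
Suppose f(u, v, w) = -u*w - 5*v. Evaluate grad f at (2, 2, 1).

(-1, -5, -2)

∂f/∂u = -w
∂f/∂v = -5
∂f/∂w = -u
∇f = (-w, -5, -u)
At (2, 2, 1): (-1, -5, -2).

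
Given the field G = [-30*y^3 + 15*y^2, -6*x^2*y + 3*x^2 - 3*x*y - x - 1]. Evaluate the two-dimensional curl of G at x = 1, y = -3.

∂G₂/∂x = -12*x*y + 6*x - 3*y - 1
∂G₁/∂y = -90*y^2 + 30*y
Scalar curl = -12*x*y + 6*x + 90*y^2 - 33*y - 1
At (1, -3): 950.

950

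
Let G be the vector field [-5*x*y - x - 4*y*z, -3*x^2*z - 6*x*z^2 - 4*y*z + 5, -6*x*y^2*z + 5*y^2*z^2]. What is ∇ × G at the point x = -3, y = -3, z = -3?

(177, -150, -135)

(∇×G)₁ = ∂G₃/∂y − ∂G₂/∂z = 3*x^2 - 12*x*y*z + 12*x*z + 10*y*z^2 + 4*y
(∇×G)₂ = ∂G₁/∂z − ∂G₃/∂x = 6*y^2*z - 4*y
(∇×G)₃ = ∂G₂/∂x − ∂G₁/∂y = -6*x*z + 5*x - 6*z^2 + 4*z
∇×G = (3*x^2 - 12*x*y*z + 12*x*z + 10*y*z^2 + 4*y, 6*y^2*z - 4*y, -6*x*z + 5*x - 6*z^2 + 4*z)
At (-3, -3, -3): (177, -150, -135).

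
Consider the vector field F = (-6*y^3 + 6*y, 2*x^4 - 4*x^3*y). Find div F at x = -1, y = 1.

∂F₁/∂x = 0
∂F₂/∂y = -4*x^3
∇·F = -4*x^3
At (-1, 1): 4.

4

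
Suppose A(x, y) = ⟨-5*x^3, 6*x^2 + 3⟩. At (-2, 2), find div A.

-60

∂A₁/∂x = -15*x^2
∂A₂/∂y = 0
∇·A = -15*x^2
At (-2, 2): -60.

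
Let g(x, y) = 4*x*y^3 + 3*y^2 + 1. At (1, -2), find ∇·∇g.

∂²g/∂x² = 0
∂²g/∂y² = 6*(4*x*y + 1)
∇²g = 24*x*y + 6
At (1, -2): -42.

-42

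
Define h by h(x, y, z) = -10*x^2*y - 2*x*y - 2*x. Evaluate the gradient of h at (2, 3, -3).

∂h/∂x = -20*x*y - 2*y - 2
∂h/∂y = -10*x^2 - 2*x
∂h/∂z = 0
∇h = (-20*x*y - 2*y - 2, -10*x^2 - 2*x, 0)
At (2, 3, -3): (-128, -44, 0).

(-128, -44, 0)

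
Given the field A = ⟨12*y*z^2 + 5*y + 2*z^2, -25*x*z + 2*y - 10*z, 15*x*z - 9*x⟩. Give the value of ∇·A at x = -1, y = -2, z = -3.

-13

∂A₁/∂x = 0
∂A₂/∂y = 2
∂A₃/∂z = 15*x
∇·A = 15*x + 2
At (-1, -2, -3): -13.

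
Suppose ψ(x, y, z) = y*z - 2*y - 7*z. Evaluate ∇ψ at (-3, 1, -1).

∂ψ/∂x = 0
∂ψ/∂y = z - 2
∂ψ/∂z = y - 7
∇ψ = (0, z - 2, y - 7)
At (-3, 1, -1): (0, -3, -6).

(0, -3, -6)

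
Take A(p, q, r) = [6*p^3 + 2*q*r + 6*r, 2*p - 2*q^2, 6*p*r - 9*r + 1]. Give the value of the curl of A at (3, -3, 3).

(0, -18, -4)

(∇×A)₁ = ∂A₃/∂q − ∂A₂/∂r = 0
(∇×A)₂ = ∂A₁/∂r − ∂A₃/∂p = 2*q - 6*r + 6
(∇×A)₃ = ∂A₂/∂p − ∂A₁/∂q = -2*r + 2
∇×A = (0, 2*q - 6*r + 6, -2*r + 2)
At (3, -3, 3): (0, -18, -4).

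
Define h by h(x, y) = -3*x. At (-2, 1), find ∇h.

(-3, 0)

∂h/∂x = -3
∂h/∂y = 0
∇h = (-3, 0)
At (-2, 1): (-3, 0).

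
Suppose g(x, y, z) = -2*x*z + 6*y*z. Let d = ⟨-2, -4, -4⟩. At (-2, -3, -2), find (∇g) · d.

∂g/∂x = -2*z
∂g/∂y = 6*z
∂g/∂z = -2*x + 6*y
∇g at (-2, -3, -2) = (4, -12, -14)
∇g · d = (4)(-2) + (-12)(-4) + (-14)(-4) = 96

96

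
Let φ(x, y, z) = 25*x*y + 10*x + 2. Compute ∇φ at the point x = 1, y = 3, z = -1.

(85, 25, 0)

∂φ/∂x = 25*y + 10
∂φ/∂y = 25*x
∂φ/∂z = 0
∇φ = (25*y + 10, 25*x, 0)
At (1, 3, -1): (85, 25, 0).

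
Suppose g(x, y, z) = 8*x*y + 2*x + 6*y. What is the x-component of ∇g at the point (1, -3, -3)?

(∇g)_1 = ∂g/∂x = 8*y + 2
At (1, -3, -3): -22.

-22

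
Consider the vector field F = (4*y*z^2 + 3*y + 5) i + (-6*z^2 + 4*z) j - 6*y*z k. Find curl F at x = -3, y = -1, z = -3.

(∇×F)₁ = ∂F₃/∂y − ∂F₂/∂z = 6*z - 4
(∇×F)₂ = ∂F₁/∂z − ∂F₃/∂x = 8*y*z
(∇×F)₃ = ∂F₂/∂x − ∂F₁/∂y = -4*z^2 - 3
∇×F = (6*z - 4, 8*y*z, -4*z^2 - 3)
At (-3, -1, -3): (-22, 24, -39).

(-22, 24, -39)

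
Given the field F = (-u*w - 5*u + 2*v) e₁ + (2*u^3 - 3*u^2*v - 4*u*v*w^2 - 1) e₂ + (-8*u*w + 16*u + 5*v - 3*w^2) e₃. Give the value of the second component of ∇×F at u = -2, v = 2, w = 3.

10

(∇×F)_2 = ∂F₁/∂w − ∂F₃/∂u
= -u − (-8*w + 16)
= -u + 8*w - 16
At (-2, 2, 3): 10.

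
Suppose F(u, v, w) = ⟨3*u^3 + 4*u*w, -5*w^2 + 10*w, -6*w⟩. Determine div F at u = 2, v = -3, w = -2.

∂F₁/∂u = 9*u^2 + 4*w
∂F₂/∂v = 0
∂F₃/∂w = -6
∇·F = 9*u^2 + 4*w - 6
At (2, -3, -2): 22.

22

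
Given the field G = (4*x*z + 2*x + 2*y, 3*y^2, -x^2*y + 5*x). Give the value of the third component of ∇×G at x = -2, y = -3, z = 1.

-2

(∇×G)_3 = ∂G₂/∂x − ∂G₁/∂y
= 0 − (2)
= -2
At (-2, -3, 1): -2.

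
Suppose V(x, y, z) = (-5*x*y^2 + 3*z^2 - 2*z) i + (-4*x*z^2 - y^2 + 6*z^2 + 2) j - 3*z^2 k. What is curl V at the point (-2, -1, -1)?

(28, -8, 16)

(∇×V)₁ = ∂V₃/∂y − ∂V₂/∂z = 8*x*z - 12*z
(∇×V)₂ = ∂V₁/∂z − ∂V₃/∂x = 6*z - 2
(∇×V)₃ = ∂V₂/∂x − ∂V₁/∂y = 10*x*y - 4*z^2
∇×V = (8*x*z - 12*z, 6*z - 2, 10*x*y - 4*z^2)
At (-2, -1, -1): (28, -8, 16).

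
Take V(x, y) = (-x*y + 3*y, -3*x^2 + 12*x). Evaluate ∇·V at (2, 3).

∂V₁/∂x = -y
∂V₂/∂y = 0
∇·V = -y
At (2, 3): -3.

-3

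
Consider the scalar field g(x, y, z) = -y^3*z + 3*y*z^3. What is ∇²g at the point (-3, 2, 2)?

∂²g/∂x² = 0
∂²g/∂y² = -6*y*z
∂²g/∂z² = 18*y*z
∇²g = 12*y*z
At (-3, 2, 2): 48.

48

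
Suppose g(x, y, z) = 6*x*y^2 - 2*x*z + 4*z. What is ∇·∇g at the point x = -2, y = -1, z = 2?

-24

∂²g/∂x² = 0
∂²g/∂y² = 12*x
∂²g/∂z² = 0
∇²g = 12*x
At (-2, -1, 2): -24.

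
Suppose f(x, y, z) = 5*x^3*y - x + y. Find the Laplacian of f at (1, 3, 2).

∂²f/∂x² = 30*x*y
∂²f/∂y² = 0
∂²f/∂z² = 0
∇²f = 30*x*y
At (1, 3, 2): 90.

90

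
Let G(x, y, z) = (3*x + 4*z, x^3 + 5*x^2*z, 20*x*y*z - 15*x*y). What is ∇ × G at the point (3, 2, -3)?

(-270, 154, -63)

(∇×G)₁ = ∂G₃/∂y − ∂G₂/∂z = -5*x^2 + 20*x*z - 15*x
(∇×G)₂ = ∂G₁/∂z − ∂G₃/∂x = -20*y*z + 15*y + 4
(∇×G)₃ = ∂G₂/∂x − ∂G₁/∂y = 3*x^2 + 10*x*z
∇×G = (-5*x^2 + 20*x*z - 15*x, -20*y*z + 15*y + 4, 3*x^2 + 10*x*z)
At (3, 2, -3): (-270, 154, -63).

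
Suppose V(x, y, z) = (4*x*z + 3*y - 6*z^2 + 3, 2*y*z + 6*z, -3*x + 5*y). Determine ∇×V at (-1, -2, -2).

(∇×V)₁ = ∂V₃/∂y − ∂V₂/∂z = -2*y - 1
(∇×V)₂ = ∂V₁/∂z − ∂V₃/∂x = 4*x - 12*z + 3
(∇×V)₃ = ∂V₂/∂x − ∂V₁/∂y = -3
∇×V = (-2*y - 1, 4*x - 12*z + 3, -3)
At (-1, -2, -2): (3, 23, -3).

(3, 23, -3)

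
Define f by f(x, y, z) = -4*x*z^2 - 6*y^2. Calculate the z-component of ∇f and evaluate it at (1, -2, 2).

-16

(∇f)_3 = ∂f/∂z = -8*x*z
At (1, -2, 2): -16.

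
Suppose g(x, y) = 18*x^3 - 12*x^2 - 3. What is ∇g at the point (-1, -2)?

∂g/∂x = 54*x^2 - 24*x
∂g/∂y = 0
∇g = (54*x^2 - 24*x, 0)
At (-1, -2): (78, 0).

(78, 0)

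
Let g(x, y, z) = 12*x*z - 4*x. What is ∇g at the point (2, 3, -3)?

∂g/∂x = 12*z - 4
∂g/∂y = 0
∂g/∂z = 12*x
∇g = (12*z - 4, 0, 12*x)
At (2, 3, -3): (-40, 0, 24).

(-40, 0, 24)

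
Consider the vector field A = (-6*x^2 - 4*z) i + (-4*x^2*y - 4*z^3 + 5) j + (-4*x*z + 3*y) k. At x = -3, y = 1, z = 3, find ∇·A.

12

∂A₁/∂x = -12*x
∂A₂/∂y = -4*x^2
∂A₃/∂z = -4*x
∇·A = -4*x^2 - 16*x
At (-3, 1, 3): 12.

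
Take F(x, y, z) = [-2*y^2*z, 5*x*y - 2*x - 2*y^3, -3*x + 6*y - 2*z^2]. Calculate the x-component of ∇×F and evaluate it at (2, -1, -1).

(∇×F)_1 = ∂F₃/∂y − ∂F₂/∂z
= 6 − (0)
= 6
At (2, -1, -1): 6.

6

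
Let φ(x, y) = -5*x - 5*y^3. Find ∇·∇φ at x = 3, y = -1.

∂²φ/∂x² = 0
∂²φ/∂y² = -30*y
∇²φ = -30*y
At (3, -1): 30.

30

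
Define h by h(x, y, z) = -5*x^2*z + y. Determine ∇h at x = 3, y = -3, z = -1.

(30, 1, -45)

∂h/∂x = -10*x*z
∂h/∂y = 1
∂h/∂z = -5*x^2
∇h = (-10*x*z, 1, -5*x^2)
At (3, -3, -1): (30, 1, -45).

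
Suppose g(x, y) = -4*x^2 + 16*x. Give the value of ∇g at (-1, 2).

(24, 0)

∂g/∂x = -8*x + 16
∂g/∂y = 0
∇g = (-8*x + 16, 0)
At (-1, 2): (24, 0).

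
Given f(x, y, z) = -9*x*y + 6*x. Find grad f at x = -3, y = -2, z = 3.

∂f/∂x = -9*y + 6
∂f/∂y = -9*x
∂f/∂z = 0
∇f = (-9*y + 6, -9*x, 0)
At (-3, -2, 3): (24, 27, 0).

(24, 27, 0)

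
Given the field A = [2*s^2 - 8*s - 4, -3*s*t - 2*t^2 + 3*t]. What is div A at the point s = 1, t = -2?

∂A₁/∂s = 4*s - 8
∂A₂/∂t = -3*s - 4*t + 3
∇·A = s - 4*t - 5
At (1, -2): 4.

4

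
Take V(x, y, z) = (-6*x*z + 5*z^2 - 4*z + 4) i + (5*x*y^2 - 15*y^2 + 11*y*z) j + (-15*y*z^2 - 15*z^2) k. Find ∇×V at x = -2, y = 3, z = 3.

(∇×V)₁ = ∂V₃/∂y − ∂V₂/∂z = -11*y - 15*z^2
(∇×V)₂ = ∂V₁/∂z − ∂V₃/∂x = -6*x + 10*z - 4
(∇×V)₃ = ∂V₂/∂x − ∂V₁/∂y = 5*y^2
∇×V = (-11*y - 15*z^2, -6*x + 10*z - 4, 5*y^2)
At (-2, 3, 3): (-168, 38, 45).

(-168, 38, 45)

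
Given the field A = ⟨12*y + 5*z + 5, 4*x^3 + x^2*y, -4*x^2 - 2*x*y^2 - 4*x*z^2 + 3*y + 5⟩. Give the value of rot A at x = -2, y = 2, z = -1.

(19, 1, 28)

(∇×A)₁ = ∂A₃/∂y − ∂A₂/∂z = -4*x*y + 3
(∇×A)₂ = ∂A₁/∂z − ∂A₃/∂x = 8*x + 2*y^2 + 4*z^2 + 5
(∇×A)₃ = ∂A₂/∂x − ∂A₁/∂y = 12*x^2 + 2*x*y - 12
∇×A = (-4*x*y + 3, 8*x + 2*y^2 + 4*z^2 + 5, 12*x^2 + 2*x*y - 12)
At (-2, 2, -1): (19, 1, 28).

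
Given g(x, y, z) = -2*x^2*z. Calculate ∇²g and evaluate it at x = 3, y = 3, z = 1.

∂²g/∂x² = -4*z
∂²g/∂y² = 0
∂²g/∂z² = 0
∇²g = -4*z
At (3, 3, 1): -4.

-4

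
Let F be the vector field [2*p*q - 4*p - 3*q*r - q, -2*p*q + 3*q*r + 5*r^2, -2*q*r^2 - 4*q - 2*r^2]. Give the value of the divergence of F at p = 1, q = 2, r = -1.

∂F₁/∂p = 2*q - 4
∂F₂/∂q = -2*p + 3*r
∂F₃/∂r = -4*q*r - 4*r
∇·F = -2*p - 4*q*r + 2*q - r - 4
At (1, 2, -1): 7.

7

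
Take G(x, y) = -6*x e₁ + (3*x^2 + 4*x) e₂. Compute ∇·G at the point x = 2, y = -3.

∂G₁/∂x = -6
∂G₂/∂y = 0
∇·G = -6
At (2, -3): -6.

-6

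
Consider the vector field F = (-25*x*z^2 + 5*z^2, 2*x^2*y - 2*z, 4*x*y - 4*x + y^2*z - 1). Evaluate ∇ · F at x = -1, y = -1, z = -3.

-222

∂F₁/∂x = -25*z^2
∂F₂/∂y = 2*x^2
∂F₃/∂z = y^2
∇·F = 2*x^2 + y^2 - 25*z^2
At (-1, -1, -3): -222.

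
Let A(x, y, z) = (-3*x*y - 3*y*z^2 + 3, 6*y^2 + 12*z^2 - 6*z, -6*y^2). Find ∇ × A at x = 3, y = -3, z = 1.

(18, 18, 12)

(∇×A)₁ = ∂A₃/∂y − ∂A₂/∂z = -12*y - 24*z + 6
(∇×A)₂ = ∂A₁/∂z − ∂A₃/∂x = -6*y*z
(∇×A)₃ = ∂A₂/∂x − ∂A₁/∂y = 3*x + 3*z^2
∇×A = (-12*y - 24*z + 6, -6*y*z, 3*x + 3*z^2)
At (3, -3, 1): (18, 18, 12).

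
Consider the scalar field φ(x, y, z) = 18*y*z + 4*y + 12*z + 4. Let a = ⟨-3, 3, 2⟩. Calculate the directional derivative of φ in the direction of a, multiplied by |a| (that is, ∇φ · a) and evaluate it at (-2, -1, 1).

54

∂φ/∂x = 0
∂φ/∂y = 18*z + 4
∂φ/∂z = 18*y + 12
∇φ at (-2, -1, 1) = (0, 22, -6)
∇φ · a = (0)(-3) + (22)(3) + (-6)(2) = 54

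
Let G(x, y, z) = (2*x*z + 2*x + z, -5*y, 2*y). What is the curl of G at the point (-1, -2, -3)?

(2, -1, 0)

(∇×G)₁ = ∂G₃/∂y − ∂G₂/∂z = 2
(∇×G)₂ = ∂G₁/∂z − ∂G₃/∂x = 2*x + 1
(∇×G)₃ = ∂G₂/∂x − ∂G₁/∂y = 0
∇×G = (2, 2*x + 1, 0)
At (-1, -2, -3): (2, -1, 0).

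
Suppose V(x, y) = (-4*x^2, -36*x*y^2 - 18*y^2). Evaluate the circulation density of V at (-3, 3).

∂V₂/∂x = -36*y^2
∂V₁/∂y = 0
Scalar curl = -36*y^2
At (-3, 3): -324.

-324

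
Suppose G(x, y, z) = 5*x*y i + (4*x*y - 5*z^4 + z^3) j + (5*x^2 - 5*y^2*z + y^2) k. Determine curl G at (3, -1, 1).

(25, -30, -19)

(∇×G)₁ = ∂G₃/∂y − ∂G₂/∂z = -10*y*z + 2*y + 20*z^3 - 3*z^2
(∇×G)₂ = ∂G₁/∂z − ∂G₃/∂x = -10*x
(∇×G)₃ = ∂G₂/∂x − ∂G₁/∂y = -5*x + 4*y
∇×G = (-10*y*z + 2*y + 20*z^3 - 3*z^2, -10*x, -5*x + 4*y)
At (3, -1, 1): (25, -30, -19).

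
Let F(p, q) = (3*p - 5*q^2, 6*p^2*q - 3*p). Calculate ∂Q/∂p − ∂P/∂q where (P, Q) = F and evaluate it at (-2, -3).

∂F₂/∂p = 12*p*q - 3
∂F₁/∂q = -10*q
Scalar curl = 12*p*q + 10*q - 3
At (-2, -3): 39.

39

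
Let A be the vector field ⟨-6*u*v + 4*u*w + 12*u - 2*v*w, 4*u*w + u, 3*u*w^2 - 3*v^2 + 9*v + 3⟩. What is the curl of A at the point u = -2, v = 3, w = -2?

(-1, -26, -23)

(∇×A)₁ = ∂A₃/∂v − ∂A₂/∂w = -4*u - 6*v + 9
(∇×A)₂ = ∂A₁/∂w − ∂A₃/∂u = 4*u - 2*v - 3*w^2
(∇×A)₃ = ∂A₂/∂u − ∂A₁/∂v = 6*u + 6*w + 1
∇×A = (-4*u - 6*v + 9, 4*u - 2*v - 3*w^2, 6*u + 6*w + 1)
At (-2, 3, -2): (-1, -26, -23).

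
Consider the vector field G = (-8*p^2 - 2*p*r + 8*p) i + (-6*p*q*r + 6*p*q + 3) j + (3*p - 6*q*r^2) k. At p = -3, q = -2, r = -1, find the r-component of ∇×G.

-24

(∇×G)_3 = ∂G₂/∂p − ∂G₁/∂q
= -6*q*r + 6*q − (0)
= -6*q*r + 6*q
At (-3, -2, -1): -24.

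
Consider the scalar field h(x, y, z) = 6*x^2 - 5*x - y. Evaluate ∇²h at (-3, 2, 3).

12

∂²h/∂x² = 12
∂²h/∂y² = 0
∂²h/∂z² = 0
∇²h = 12
At (-3, 2, 3): 12.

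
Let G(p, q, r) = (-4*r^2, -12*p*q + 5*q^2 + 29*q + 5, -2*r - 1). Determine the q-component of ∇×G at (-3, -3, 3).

-24

(∇×G)_2 = ∂G₁/∂r − ∂G₃/∂p
= -8*r − (0)
= -8*r
At (-3, -3, 3): -24.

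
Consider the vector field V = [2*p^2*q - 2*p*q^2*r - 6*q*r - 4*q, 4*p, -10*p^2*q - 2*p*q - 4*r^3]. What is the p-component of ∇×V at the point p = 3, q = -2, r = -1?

(∇×V)_1 = ∂V₃/∂q − ∂V₂/∂r
= -10*p^2 - 2*p − (0)
= -10*p^2 - 2*p
At (3, -2, -1): -96.

-96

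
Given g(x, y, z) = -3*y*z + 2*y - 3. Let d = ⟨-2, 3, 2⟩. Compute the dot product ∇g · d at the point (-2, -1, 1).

∂g/∂x = 0
∂g/∂y = -3*z + 2
∂g/∂z = -3*y
∇g at (-2, -1, 1) = (0, -1, 3)
∇g · d = (0)(-2) + (-1)(3) + (3)(2) = 3

3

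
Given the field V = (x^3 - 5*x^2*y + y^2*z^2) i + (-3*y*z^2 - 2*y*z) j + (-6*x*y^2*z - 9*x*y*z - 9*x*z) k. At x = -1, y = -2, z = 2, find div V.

-18

∂V₁/∂x = 3*x^2 - 10*x*y
∂V₂/∂y = -3*z^2 - 2*z
∂V₃/∂z = -6*x*y^2 - 9*x*y - 9*x
∇·V = 3*x^2 - 6*x*y^2 - 19*x*y - 9*x - 3*z^2 - 2*z
At (-1, -2, 2): -18.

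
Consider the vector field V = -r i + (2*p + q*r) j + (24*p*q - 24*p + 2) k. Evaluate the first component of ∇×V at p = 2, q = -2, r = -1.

50

(∇×V)_1 = ∂V₃/∂q − ∂V₂/∂r
= 24*p − (q)
= 24*p - q
At (2, -2, -1): 50.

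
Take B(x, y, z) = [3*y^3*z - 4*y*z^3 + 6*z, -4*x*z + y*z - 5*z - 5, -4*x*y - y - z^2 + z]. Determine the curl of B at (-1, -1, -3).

(∇×B)₁ = ∂B₃/∂y − ∂B₂/∂z = -y + 4
(∇×B)₂ = ∂B₁/∂z − ∂B₃/∂x = 3*y^3 - 12*y*z^2 + 4*y + 6
(∇×B)₃ = ∂B₂/∂x − ∂B₁/∂y = -9*y^2*z + 4*z^3 - 4*z
∇×B = (-y + 4, 3*y^3 - 12*y*z^2 + 4*y + 6, -9*y^2*z + 4*z^3 - 4*z)
At (-1, -1, -3): (5, 107, -69).

(5, 107, -69)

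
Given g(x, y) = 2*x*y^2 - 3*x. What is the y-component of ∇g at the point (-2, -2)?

16

(∇g)_2 = ∂g/∂y = 4*x*y
At (-2, -2): 16.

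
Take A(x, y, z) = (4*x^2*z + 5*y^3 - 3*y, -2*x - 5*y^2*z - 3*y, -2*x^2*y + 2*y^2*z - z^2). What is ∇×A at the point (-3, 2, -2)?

(∇×A)₁ = ∂A₃/∂y − ∂A₂/∂z = -2*x^2 + 5*y^2 + 4*y*z
(∇×A)₂ = ∂A₁/∂z − ∂A₃/∂x = 4*x^2 + 4*x*y
(∇×A)₃ = ∂A₂/∂x − ∂A₁/∂y = -15*y^2 + 1
∇×A = (-2*x^2 + 5*y^2 + 4*y*z, 4*x^2 + 4*x*y, -15*y^2 + 1)
At (-3, 2, -2): (-14, 12, -59).

(-14, 12, -59)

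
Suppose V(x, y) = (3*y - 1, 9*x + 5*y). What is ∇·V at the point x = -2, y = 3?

∂V₁/∂x = 0
∂V₂/∂y = 5
∇·V = 5
At (-2, 3): 5.

5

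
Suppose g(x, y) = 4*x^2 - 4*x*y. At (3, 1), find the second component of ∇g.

-12

(∇g)_2 = ∂g/∂y = -4*x
At (3, 1): -12.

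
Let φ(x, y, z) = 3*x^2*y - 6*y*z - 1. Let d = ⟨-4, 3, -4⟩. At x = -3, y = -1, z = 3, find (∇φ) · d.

∂φ/∂x = 6*x*y
∂φ/∂y = 3*x^2 - 6*z
∂φ/∂z = -6*y
∇φ at (-3, -1, 3) = (18, 9, 6)
∇φ · d = (18)(-4) + (9)(3) + (6)(-4) = -69

-69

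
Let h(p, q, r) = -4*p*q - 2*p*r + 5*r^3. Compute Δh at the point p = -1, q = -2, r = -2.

-60

∂²h/∂p² = 0
∂²h/∂q² = 0
∂²h/∂r² = 30*r
∇²h = 30*r
At (-1, -2, -2): -60.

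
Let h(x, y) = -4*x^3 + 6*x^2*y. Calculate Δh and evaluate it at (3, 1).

∂²h/∂x² = 12*(-2*x + y)
∂²h/∂y² = 0
∇²h = -24*x + 12*y
At (3, 1): -60.

-60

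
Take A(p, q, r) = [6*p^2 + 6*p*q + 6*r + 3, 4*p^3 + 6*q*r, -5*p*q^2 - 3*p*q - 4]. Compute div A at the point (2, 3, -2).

∂A₁/∂p = 12*p + 6*q
∂A₂/∂q = 6*r
∂A₃/∂r = 0
∇·A = 12*p + 6*q + 6*r
At (2, 3, -2): 30.

30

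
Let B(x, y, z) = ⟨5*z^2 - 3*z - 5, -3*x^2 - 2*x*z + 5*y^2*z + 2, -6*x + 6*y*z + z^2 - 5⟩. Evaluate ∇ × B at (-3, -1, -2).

(∇×B)₁ = ∂B₃/∂y − ∂B₂/∂z = 2*x - 5*y^2 + 6*z
(∇×B)₂ = ∂B₁/∂z − ∂B₃/∂x = 10*z + 3
(∇×B)₃ = ∂B₂/∂x − ∂B₁/∂y = -6*x - 2*z
∇×B = (2*x - 5*y^2 + 6*z, 10*z + 3, -6*x - 2*z)
At (-3, -1, -2): (-23, -17, 22).

(-23, -17, 22)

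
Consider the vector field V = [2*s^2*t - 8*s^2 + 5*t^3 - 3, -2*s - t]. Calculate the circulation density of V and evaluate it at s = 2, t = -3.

∂V₂/∂s = -2
∂V₁/∂t = 2*s^2 + 15*t^2
Scalar curl = -2*s^2 - 15*t^2 - 2
At (2, -3): -145.

-145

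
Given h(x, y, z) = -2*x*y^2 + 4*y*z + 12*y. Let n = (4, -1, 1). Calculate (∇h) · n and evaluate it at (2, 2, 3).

∂h/∂x = -2*y^2
∂h/∂y = -4*x*y + 4*z + 12
∂h/∂z = 4*y
∇h at (2, 2, 3) = (-8, 8, 8)
∇h · n = (-8)(4) + (8)(-1) + (8)(1) = -32

-32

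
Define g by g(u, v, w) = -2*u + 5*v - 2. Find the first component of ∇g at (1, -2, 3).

(∇g)_1 = ∂g/∂u = -2
At (1, -2, 3): -2.

-2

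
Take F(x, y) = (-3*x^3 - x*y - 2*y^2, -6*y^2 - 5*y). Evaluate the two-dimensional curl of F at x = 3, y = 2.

11

∂F₂/∂x = 0
∂F₁/∂y = -x - 4*y
Scalar curl = x + 4*y
At (3, 2): 11.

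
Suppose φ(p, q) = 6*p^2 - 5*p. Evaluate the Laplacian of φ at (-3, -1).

12

∂²φ/∂p² = 12
∂²φ/∂q² = 0
∇²φ = 12
At (-3, -1): 12.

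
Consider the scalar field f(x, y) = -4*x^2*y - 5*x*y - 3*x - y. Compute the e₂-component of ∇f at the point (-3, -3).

-22

(∇f)_2 = ∂f/∂y = -4*x^2 - 5*x - 1
At (-3, -3): -22.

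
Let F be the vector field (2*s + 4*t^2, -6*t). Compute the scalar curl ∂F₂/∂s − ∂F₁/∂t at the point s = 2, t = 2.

∂F₂/∂s = 0
∂F₁/∂t = 8*t
Scalar curl = -8*t
At (2, 2): -16.

-16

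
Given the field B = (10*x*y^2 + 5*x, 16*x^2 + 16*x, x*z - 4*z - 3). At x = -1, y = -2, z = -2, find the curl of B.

(0, 2, -56)

(∇×B)₁ = ∂B₃/∂y − ∂B₂/∂z = 0
(∇×B)₂ = ∂B₁/∂z − ∂B₃/∂x = -z
(∇×B)₃ = ∂B₂/∂x − ∂B₁/∂y = -20*x*y + 32*x + 16
∇×B = (0, -z, -20*x*y + 32*x + 16)
At (-1, -2, -2): (0, 2, -56).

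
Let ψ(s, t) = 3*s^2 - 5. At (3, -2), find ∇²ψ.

6

∂²ψ/∂s² = 6
∂²ψ/∂t² = 0
∇²ψ = 6
At (3, -2): 6.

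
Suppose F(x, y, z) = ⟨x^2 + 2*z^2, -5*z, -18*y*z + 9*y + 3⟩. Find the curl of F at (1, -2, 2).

(-22, 8, 0)

(∇×F)₁ = ∂F₃/∂y − ∂F₂/∂z = -18*z + 14
(∇×F)₂ = ∂F₁/∂z − ∂F₃/∂x = 4*z
(∇×F)₃ = ∂F₂/∂x − ∂F₁/∂y = 0
∇×F = (-18*z + 14, 4*z, 0)
At (1, -2, 2): (-22, 8, 0).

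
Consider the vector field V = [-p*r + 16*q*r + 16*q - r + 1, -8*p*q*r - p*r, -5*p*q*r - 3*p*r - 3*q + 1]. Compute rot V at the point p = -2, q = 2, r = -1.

(∇×V)₁ = ∂V₃/∂q − ∂V₂/∂r = 8*p*q - 5*p*r + p - 3
(∇×V)₂ = ∂V₁/∂r − ∂V₃/∂p = -p + 5*q*r + 16*q + 3*r - 1
(∇×V)₃ = ∂V₂/∂p − ∂V₁/∂q = -8*q*r - 17*r - 16
∇×V = (8*p*q - 5*p*r + p - 3, -p + 5*q*r + 16*q + 3*r - 1, -8*q*r - 17*r - 16)
At (-2, 2, -1): (-47, 20, 17).

(-47, 20, 17)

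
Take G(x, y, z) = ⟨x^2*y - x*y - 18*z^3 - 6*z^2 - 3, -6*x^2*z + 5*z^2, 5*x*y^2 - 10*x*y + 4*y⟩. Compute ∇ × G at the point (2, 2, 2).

(28, -240, -50)

(∇×G)₁ = ∂G₃/∂y − ∂G₂/∂z = 6*x^2 + 10*x*y - 10*x - 10*z + 4
(∇×G)₂ = ∂G₁/∂z − ∂G₃/∂x = -5*y^2 + 10*y - 54*z^2 - 12*z
(∇×G)₃ = ∂G₂/∂x − ∂G₁/∂y = -x^2 - 12*x*z + x
∇×G = (6*x^2 + 10*x*y - 10*x - 10*z + 4, -5*y^2 + 10*y - 54*z^2 - 12*z, -x^2 - 12*x*z + x)
At (2, 2, 2): (28, -240, -50).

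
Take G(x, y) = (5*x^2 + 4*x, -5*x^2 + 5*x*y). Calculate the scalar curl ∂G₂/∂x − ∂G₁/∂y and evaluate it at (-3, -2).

20

∂G₂/∂x = -10*x + 5*y
∂G₁/∂y = 0
Scalar curl = -10*x + 5*y
At (-3, -2): 20.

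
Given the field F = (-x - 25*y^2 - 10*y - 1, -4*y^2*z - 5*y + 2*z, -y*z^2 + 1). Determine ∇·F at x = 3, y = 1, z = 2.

-26

∂F₁/∂x = -1
∂F₂/∂y = -8*y*z - 5
∂F₃/∂z = -2*y*z
∇·F = -10*y*z - 6
At (3, 1, 2): -26.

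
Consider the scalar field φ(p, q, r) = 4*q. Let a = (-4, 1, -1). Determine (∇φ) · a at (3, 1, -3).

∂φ/∂p = 0
∂φ/∂q = 4
∂φ/∂r = 0
∇φ at (3, 1, -3) = (0, 4, 0)
∇φ · a = (0)(-4) + (4)(1) + (0)(-1) = 4

4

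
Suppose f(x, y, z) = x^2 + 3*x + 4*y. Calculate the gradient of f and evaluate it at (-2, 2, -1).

∂f/∂x = 2*x + 3
∂f/∂y = 4
∂f/∂z = 0
∇f = (2*x + 3, 4, 0)
At (-2, 2, -1): (-1, 4, 0).

(-1, 4, 0)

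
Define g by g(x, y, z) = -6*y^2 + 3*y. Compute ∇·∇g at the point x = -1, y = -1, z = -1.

-12

∂²g/∂x² = 0
∂²g/∂y² = -12
∂²g/∂z² = 0
∇²g = -12
At (-1, -1, -1): -12.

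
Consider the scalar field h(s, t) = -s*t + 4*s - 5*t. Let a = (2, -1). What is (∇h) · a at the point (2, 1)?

∂h/∂s = -t + 4
∂h/∂t = -s - 5
∇h at (2, 1) = (3, -7)
∇h · a = (3)(2) + (-7)(-1) = 13

13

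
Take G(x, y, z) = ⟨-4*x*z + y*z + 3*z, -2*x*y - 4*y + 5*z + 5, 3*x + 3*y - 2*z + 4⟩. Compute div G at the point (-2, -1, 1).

∂G₁/∂x = -4*z
∂G₂/∂y = -2*x - 4
∂G₃/∂z = -2
∇·G = -2*x - 4*z - 6
At (-2, -1, 1): -6.

-6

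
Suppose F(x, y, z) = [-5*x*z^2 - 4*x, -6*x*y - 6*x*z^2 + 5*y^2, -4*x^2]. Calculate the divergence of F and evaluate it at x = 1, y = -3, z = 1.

∂F₁/∂x = -5*z^2 - 4
∂F₂/∂y = -6*x + 10*y
∂F₃/∂z = 0
∇·F = -6*x + 10*y - 5*z^2 - 4
At (1, -3, 1): -45.

-45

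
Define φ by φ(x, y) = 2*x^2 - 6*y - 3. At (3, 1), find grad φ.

(12, -6)

∂φ/∂x = 4*x
∂φ/∂y = -6
∇φ = (4*x, -6)
At (3, 1): (12, -6).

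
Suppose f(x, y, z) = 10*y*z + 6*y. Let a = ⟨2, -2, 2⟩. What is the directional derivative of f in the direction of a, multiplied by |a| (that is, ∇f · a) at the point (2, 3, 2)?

∂f/∂x = 0
∂f/∂y = 10*z + 6
∂f/∂z = 10*y
∇f at (2, 3, 2) = (0, 26, 30)
∇f · a = (0)(2) + (26)(-2) + (30)(2) = 8

8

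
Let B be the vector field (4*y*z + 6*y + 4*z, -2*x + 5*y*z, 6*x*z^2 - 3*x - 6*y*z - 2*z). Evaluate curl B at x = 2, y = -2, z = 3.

(-8, -55, -20)

(∇×B)₁ = ∂B₃/∂y − ∂B₂/∂z = -5*y - 6*z
(∇×B)₂ = ∂B₁/∂z − ∂B₃/∂x = 4*y - 6*z^2 + 7
(∇×B)₃ = ∂B₂/∂x − ∂B₁/∂y = -4*z - 8
∇×B = (-5*y - 6*z, 4*y - 6*z^2 + 7, -4*z - 8)
At (2, -2, 3): (-8, -55, -20).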